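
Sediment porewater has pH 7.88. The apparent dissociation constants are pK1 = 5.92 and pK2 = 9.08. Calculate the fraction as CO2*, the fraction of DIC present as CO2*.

α₀ = 0.0102

α₀ = 1 / (1 + K1/[H⁺] + K1K2/[H⁺]²) = 1 / (1 + 10^+1.96 + 10^+0.76)
   = 1 / (1 + 91.201 + 5.7544) = 1/97.955 = 0.01021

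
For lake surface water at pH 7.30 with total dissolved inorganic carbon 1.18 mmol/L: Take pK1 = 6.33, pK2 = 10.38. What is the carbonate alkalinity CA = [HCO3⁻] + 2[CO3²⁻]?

CA = 1.07 mmol/L

CA = [HCO3⁻] + 2[CO3²⁻] = (α₁ + 2α₂)·DIC
At pH 7.30: [H⁺]/K1 = 10^-0.97 = 0.10715, K2/[H⁺] = 10^-3.08 = 0.00083176
α₁ = 1/(1 + 0.10715 + 0.00083176) = 1/1.1080 = 0.9025; α₂ = α₁·K2/[H⁺] = 0.0007507
α₁ + 2α₂ = 0.9040
CA = 0.9040 × 1.18 = 1.07 mmol/L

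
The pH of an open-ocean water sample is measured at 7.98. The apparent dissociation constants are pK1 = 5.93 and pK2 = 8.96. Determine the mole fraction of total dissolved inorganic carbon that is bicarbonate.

α₁ = 0.898

α₁ = 1 / (1 + [H⁺]/K1 + K2/[H⁺]) = 1 / (1 + 10^-2.05 + 10^-0.98)
   = 1 / (1 + 0.0089125 + 0.10471) = 1/1.1136 = 0.8980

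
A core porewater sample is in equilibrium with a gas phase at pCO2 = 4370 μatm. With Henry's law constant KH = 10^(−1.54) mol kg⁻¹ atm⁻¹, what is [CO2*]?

[CO2*] = 126 μmol/kg

KH = 10^(−1.54) = 2.884×10^-2 mol kg⁻¹ atm⁻¹
[CO2*] = KH · pCO2 = 2.884×10^-2 × 4370×10^-6 atm = 1.26×10^-4 mol/kg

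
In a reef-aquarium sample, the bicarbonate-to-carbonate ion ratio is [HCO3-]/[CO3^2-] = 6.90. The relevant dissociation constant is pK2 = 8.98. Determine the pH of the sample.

From K2 = [H⁺][CO3^2-]/[HCO3-]:  pH = pK2 − log₁₀([HCO3-]/[CO3^2-])
log₁₀(6.90) = +0.839
pH = 8.98 − (+0.839) = 8.14

pH = 8.14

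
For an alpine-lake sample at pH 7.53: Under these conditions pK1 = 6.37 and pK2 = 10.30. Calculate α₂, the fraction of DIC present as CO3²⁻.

α₂ = 1 / (1 + [H⁺]/K2 + [H⁺]²/(K1K2)) = 1 / (1 + 10^+2.77 + 10^+1.61)
   = 1 / (1 + 588.84 + 40.738) = 1/630.58 = 0.001586

α₂ = 0.00159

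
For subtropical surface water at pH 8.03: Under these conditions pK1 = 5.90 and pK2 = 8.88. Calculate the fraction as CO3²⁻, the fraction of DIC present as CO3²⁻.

α₂ = 0.123

α₂ = 1 / (1 + [H⁺]/K2 + [H⁺]²/(K1K2)) = 1 / (1 + 10^+0.85 + 10^-1.28)
   = 1 / (1 + 7.0795 + 0.052481) = 1/8.1319 = 0.1230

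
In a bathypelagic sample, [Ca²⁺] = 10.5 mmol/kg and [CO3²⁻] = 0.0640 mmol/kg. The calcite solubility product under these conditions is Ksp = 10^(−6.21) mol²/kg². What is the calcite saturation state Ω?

Ksp = 10^(−6.21) = 6.166×10^-7
Ω = [Ca²⁺][CO3²⁻]/Ksp = (10.5×10^-3)(0.0640×10^-3) / 6.166×10^-7 = 1.09

Ω = 1.09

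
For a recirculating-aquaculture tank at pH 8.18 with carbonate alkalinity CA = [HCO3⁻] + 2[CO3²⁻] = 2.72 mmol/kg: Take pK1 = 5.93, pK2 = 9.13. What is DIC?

DIC = 2.48 mmol/kg

CA = [HCO3⁻] + 2[CO3²⁻] = (α₁ + 2α₂)·DIC
At pH 8.18: [H⁺]/K1 = 10^-2.25 = 0.0056234, K2/[H⁺] = 10^-0.95 = 0.11220
α₁ = 1/(1 + 0.0056234 + 0.11220) = 1/1.1178 = 0.8946; α₂ = α₁·K2/[H⁺] = 0.1004
α₁ + 2α₂ = 1.0953
DIC = CA / (α₁ + 2α₂) = 2.72 / 1.0953 = 2.48 mmol/kg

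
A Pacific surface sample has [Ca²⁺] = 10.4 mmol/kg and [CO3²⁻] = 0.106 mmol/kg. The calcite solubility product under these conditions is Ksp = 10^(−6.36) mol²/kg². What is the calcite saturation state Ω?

Ω = 2.53

Ksp = 10^(−6.36) = 4.365×10^-7
Ω = [Ca²⁺][CO3²⁻]/Ksp = (10.4×10^-3)(0.106×10^-3) / 4.365×10^-7 = 2.53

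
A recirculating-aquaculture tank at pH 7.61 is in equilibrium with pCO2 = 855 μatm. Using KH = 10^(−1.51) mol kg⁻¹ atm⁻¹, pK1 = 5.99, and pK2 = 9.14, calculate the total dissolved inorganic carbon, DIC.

[CO2*] = KH · pCO2 = 10^(−1.51) × 855×10^-6 = 2.642×10^-5 mol/kg
α₀ = 1/(1 + K1/[H⁺] + K1K2/[H⁺]²) = 1/(1 + 10^+1.62 + 10^+0.09) = 0.02277
DIC = [CO2*]/α₀ = 2.642×10^-5 / 0.02277 = 1.16 mmol/kg

DIC = 1.16 mmol/kg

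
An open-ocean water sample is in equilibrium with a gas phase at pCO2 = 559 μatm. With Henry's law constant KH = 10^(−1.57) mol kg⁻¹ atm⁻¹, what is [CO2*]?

KH = 10^(−1.57) = 2.692×10^-2 mol kg⁻¹ atm⁻¹
[CO2*] = KH · pCO2 = 2.692×10^-2 × 559×10^-6 atm = 1.50×10^-5 mol/kg

[CO2*] = 15.0 μmol/kg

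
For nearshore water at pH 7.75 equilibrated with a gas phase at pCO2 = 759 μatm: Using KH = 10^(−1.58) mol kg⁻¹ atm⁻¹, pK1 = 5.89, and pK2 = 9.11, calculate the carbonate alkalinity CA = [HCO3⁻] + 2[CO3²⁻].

CA = 1.57 mmol/kg

[CO2*] = KH · pCO2 = 10^(−1.58) × 759×10^-6 = 1.996×10^-5 mol/kg
α₀ = 1/(1 + K1/[H⁺] + K1K2/[H⁺]²) = 1/(1 + 10^+1.86 + 10^+0.50) = 0.01305
DIC = [CO2*]/α₀ = 1.996×10^-5 / 0.01305 = 1.529 mmol/kg
CA = (α₁ + 2α₂)·DIC = (0.9457 + 2×0.04128) × 1.529 = 1.57 mmol/kg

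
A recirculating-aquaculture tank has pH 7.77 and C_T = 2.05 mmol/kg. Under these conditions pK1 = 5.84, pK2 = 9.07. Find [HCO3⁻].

[HCO3⁻] = 1.93 mmol/kg

α₁ = 1 / (1 + [H⁺]/K1 + K2/[H⁺]) = 1 / (1 + 10^-1.93 + 10^-1.30)
   = 1 / (1 + 0.011749 + 0.050119) = 1/1.0619 = 0.9417
[HCO3⁻] = α₁ × DIC = 0.9417 × 2.05 = 1.93 mmol/kg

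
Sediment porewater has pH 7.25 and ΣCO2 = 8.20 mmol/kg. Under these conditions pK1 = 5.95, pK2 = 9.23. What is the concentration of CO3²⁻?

[CO3²⁻] = 0.0810 mmol/kg

α₂ = 1 / (1 + [H⁺]/K2 + [H⁺]²/(K1K2)) = 1 / (1 + 10^+1.98 + 10^+0.68)
   = 1 / (1 + 95.499 + 4.7863) = 1/101.29 = 0.009873
[CO3²⁻] = α₂ × DIC = 0.009873 × 8.20 = 0.0810 mmol/kg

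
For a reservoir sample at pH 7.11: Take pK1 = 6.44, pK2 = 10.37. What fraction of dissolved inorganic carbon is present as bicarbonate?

α₁ = 0.823

α₁ = 1 / (1 + [H⁺]/K1 + K2/[H⁺]) = 1 / (1 + 10^-0.67 + 10^-3.26)
   = 1 / (1 + 0.21380 + 0.00054954) = 1/1.2143 = 0.8235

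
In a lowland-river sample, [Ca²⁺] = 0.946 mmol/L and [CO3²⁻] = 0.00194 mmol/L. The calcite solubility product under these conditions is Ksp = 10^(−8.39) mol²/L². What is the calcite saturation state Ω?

Ksp = 10^(−8.39) = 4.074×10^-9
Ω = [Ca²⁺][CO3²⁻]/Ksp = (0.946×10^-3)(0.00194×10^-3) / 4.074×10^-9 = 0.450

Ω = 0.450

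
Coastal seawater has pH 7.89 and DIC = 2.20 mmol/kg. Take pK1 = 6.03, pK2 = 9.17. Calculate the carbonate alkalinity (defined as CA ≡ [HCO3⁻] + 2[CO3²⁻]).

CA = 2.28 mmol/kg

CA = [HCO3⁻] + 2[CO3²⁻] = (α₁ + 2α₂)·DIC
At pH 7.89: [H⁺]/K1 = 10^-1.86 = 0.013804, K2/[H⁺] = 10^-1.28 = 0.052481
α₁ = 1/(1 + 0.013804 + 0.052481) = 1/1.0663 = 0.9378; α₂ = α₁·K2/[H⁺] = 0.04922
α₁ + 2α₂ = 1.0363
CA = 1.0363 × 2.20 = 2.28 mmol/kg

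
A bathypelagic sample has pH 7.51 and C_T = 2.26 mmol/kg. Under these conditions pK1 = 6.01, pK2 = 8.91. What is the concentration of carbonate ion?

α₂ = 1 / (1 + [H⁺]/K2 + [H⁺]²/(K1K2)) = 1 / (1 + 10^+1.40 + 10^-0.10)
   = 1 / (1 + 25.119 + 0.79433) = 1/26.913 = 0.03716
[CO3²⁻] = α₂ × DIC = 0.03716 × 2.26 = 0.0840 mmol/kg

[CO3²⁻] = 0.0840 mmol/kg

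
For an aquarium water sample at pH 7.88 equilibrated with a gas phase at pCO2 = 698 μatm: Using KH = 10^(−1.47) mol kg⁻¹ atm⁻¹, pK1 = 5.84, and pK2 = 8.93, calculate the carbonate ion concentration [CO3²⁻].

[CO3²⁻] = 0.231 mmol/kg

[CO2*] = KH · pCO2 = 10^(−1.47) × 698×10^-6 = 2.365×10^-5 mol/kg
α₀ = 1/(1 + K1/[H⁺] + K1K2/[H⁺]²) = 1/(1 + 10^+2.04 + 10^+0.99) = 0.008304
DIC = [CO2*]/α₀ = 2.365×10^-5 / 0.008304 = 2.848 mmol/kg
[CO3²⁻] = α₂·DIC; α₂ = 0.08115, so [CO3²⁻] = 0.08115 × 2.848 = 0.231 mmol/kg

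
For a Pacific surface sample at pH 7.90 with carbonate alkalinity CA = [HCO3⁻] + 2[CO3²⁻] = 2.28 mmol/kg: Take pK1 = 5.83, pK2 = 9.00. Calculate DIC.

CA = [HCO3⁻] + 2[CO3²⁻] = (α₁ + 2α₂)·DIC
At pH 7.90: [H⁺]/K1 = 10^-2.07 = 0.0085114, K2/[H⁺] = 10^-1.10 = 0.079433
α₁ = 1/(1 + 0.0085114 + 0.079433) = 1/1.0879 = 0.9192; α₂ = α₁·K2/[H⁺] = 0.07301
α₁ + 2α₂ = 1.0652
DIC = CA / (α₁ + 2α₂) = 2.28 / 1.0652 = 2.14 mmol/kg

DIC = 2.14 mmol/kg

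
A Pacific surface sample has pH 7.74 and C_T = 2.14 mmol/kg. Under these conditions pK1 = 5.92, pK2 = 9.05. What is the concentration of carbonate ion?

α₂ = 1 / (1 + [H⁺]/K2 + [H⁺]²/(K1K2)) = 1 / (1 + 10^+1.31 + 10^-0.51)
   = 1 / (1 + 20.417 + 0.30903) = 1/21.726 = 0.04603
[CO3²⁻] = α₂ × DIC = 0.04603 × 2.14 = 0.0985 mmol/kg

[CO3²⁻] = 0.0985 mmol/kg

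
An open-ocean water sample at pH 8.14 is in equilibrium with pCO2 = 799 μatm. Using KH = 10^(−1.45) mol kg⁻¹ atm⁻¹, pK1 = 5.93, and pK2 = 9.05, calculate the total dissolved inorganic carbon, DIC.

DIC = 5.19 mmol/kg

[CO2*] = KH · pCO2 = 10^(−1.45) × 799×10^-6 = 2.835×10^-5 mol/kg
α₀ = 1/(1 + K1/[H⁺] + K1K2/[H⁺]²) = 1/(1 + 10^+2.21 + 10^+1.30) = 0.005460
DIC = [CO2*]/α₀ = 2.835×10^-5 / 0.005460 = 5.19 mmol/kg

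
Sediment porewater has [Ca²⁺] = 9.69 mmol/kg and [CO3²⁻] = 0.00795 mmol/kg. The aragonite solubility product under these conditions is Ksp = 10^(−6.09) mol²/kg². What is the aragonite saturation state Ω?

Ω = 0.0948

Ksp = 10^(−6.09) = 8.128×10^-7
Ω = [Ca²⁺][CO3²⁻]/Ksp = (9.69×10^-3)(0.00795×10^-3) / 8.128×10^-7 = 0.0948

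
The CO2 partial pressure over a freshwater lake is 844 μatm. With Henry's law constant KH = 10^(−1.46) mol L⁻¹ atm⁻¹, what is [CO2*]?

KH = 10^(−1.46) = 3.467×10^-2 mol L⁻¹ atm⁻¹
[CO2*] = KH · pCO2 = 3.467×10^-2 × 844×10^-6 atm = 2.93×10^-5 mol/L

[CO2*] = 29.3 μmol/L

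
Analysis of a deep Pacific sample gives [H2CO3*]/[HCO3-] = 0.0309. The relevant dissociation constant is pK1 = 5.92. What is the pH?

From K1 = [H⁺][HCO3-]/[H2CO3*]:  pH = pK1 − log₁₀([H2CO3*]/[HCO3-])
log₁₀(0.0309) = -1.510
pH = 5.92 − (-1.510) = 7.43

pH = 7.43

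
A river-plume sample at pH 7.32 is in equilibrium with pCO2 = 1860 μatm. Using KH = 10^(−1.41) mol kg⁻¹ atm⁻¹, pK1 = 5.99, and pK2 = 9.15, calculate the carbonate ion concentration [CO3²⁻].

[CO3²⁻] = 0.0229 mmol/kg

[CO2*] = KH · pCO2 = 10^(−1.41) × 1860×10^-6 = 7.236×10^-5 mol/kg
α₀ = 1/(1 + K1/[H⁺] + K1K2/[H⁺]²) = 1/(1 + 10^+1.33 + 10^-0.50) = 0.04406
DIC = [CO2*]/α₀ = 7.236×10^-5 / 0.04406 = 1.642 mmol/kg
[CO3²⁻] = α₂·DIC; α₂ = 0.01393, so [CO3²⁻] = 0.01393 × 1.642 = 0.0229 mmol/kg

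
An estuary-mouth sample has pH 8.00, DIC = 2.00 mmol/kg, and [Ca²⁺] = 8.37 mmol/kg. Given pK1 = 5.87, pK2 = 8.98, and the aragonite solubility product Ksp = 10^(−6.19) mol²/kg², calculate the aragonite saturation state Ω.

α₂ = 1 / (1 + [H⁺]/K2 + [H⁺]²/(K1K2)) = 1 / (1 + 10^+0.98 + 10^-1.15)
   = 1 / (1 + 9.5499 + 0.070795) = 1/10.621 = 0.09416
[CO3²⁻] = α₂ × DIC = 0.09416 × 2.00 = 0.1883 mmol/kg
Ksp = 10^(−6.19) = 6.457×10^-7
Ω = [Ca²⁺][CO3²⁻]/Ksp = (8.37×10^-3)(1.883×10^-4) / 6.457×10^-7 = 2.44

Ω = 2.44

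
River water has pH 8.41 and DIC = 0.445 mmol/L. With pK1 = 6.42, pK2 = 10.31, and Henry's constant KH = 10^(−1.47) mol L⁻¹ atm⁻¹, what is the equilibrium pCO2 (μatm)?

pCO2 = 131 μatm

α₀ = 1 / (1 + K1/[H⁺] + K1K2/[H⁺]²) = 1 / (1 + 10^+1.99 + 10^+0.09)
   = 1 / (1 + 97.724 + 1.2303) = 1/99.954 = 0.01000
[CO2*] = α₀ × DIC = 0.01000 × 0.445 = 0.004452 mmol/L = 4.452 μmol/L
pCO2 = [CO2*]/KH = 4.452×10^-6 / 3.388×10^-2 = 131 μatm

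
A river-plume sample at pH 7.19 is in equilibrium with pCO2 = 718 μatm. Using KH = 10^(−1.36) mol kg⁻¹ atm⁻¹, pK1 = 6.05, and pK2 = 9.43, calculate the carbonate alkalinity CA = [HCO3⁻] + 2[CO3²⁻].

CA = 0.438 mmol/kg

[CO2*] = KH · pCO2 = 10^(−1.36) × 718×10^-6 = 3.134×10^-5 mol/kg
α₀ = 1/(1 + K1/[H⁺] + K1K2/[H⁺]²) = 1/(1 + 10^+1.14 + 10^-1.10) = 0.06719
DIC = [CO2*]/α₀ = 3.134×10^-5 / 0.06719 = 0.4665 mmol/kg
CA = (α₁ + 2α₂)·DIC = (0.9275 + 2×0.005337) × 0.4665 = 0.438 mmol/kg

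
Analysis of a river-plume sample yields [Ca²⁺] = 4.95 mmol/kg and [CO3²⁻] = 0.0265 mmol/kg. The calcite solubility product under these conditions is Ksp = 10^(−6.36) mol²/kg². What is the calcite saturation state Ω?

Ksp = 10^(−6.36) = 4.365×10^-7
Ω = [Ca²⁺][CO3²⁻]/Ksp = (4.95×10^-3)(0.0265×10^-3) / 4.365×10^-7 = 0.301

Ω = 0.301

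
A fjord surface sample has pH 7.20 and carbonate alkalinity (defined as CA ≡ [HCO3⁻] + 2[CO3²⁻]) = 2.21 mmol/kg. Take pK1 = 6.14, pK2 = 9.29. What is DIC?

DIC = 2.38 mmol/kg

CA = [HCO3⁻] + 2[CO3²⁻] = (α₁ + 2α₂)·DIC
At pH 7.20: [H⁺]/K1 = 10^-1.06 = 0.087096, K2/[H⁺] = 10^-2.09 = 0.0081283
α₁ = 1/(1 + 0.087096 + 0.0081283) = 1/1.0952 = 0.9131; α₂ = α₁·K2/[H⁺] = 0.007422
α₁ + 2α₂ = 0.9279
DIC = CA / (α₁ + 2α₂) = 2.21 / 0.9279 = 2.38 mmol/kg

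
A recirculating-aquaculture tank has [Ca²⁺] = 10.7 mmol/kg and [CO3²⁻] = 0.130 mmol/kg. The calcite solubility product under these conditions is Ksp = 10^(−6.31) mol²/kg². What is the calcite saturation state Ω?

Ω = 2.84

Ksp = 10^(−6.31) = 4.898×10^-7
Ω = [Ca²⁺][CO3²⁻]/Ksp = (10.7×10^-3)(0.130×10^-3) / 4.898×10^-7 = 2.84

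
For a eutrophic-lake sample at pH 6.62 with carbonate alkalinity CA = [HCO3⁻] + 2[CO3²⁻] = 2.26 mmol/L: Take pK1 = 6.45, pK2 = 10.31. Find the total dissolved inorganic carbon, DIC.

DIC = 3.79 mmol/L

CA = [HCO3⁻] + 2[CO3²⁻] = (α₁ + 2α₂)·DIC
At pH 6.62: [H⁺]/K1 = 10^-0.17 = 0.67608, K2/[H⁺] = 10^-3.69 = 0.00020417
α₁ = 1/(1 + 0.67608 + 0.00020417) = 1/1.6763 = 0.5966; α₂ = α₁·K2/[H⁺] = 0.0001218
α₁ + 2α₂ = 0.5968
DIC = CA / (α₁ + 2α₂) = 2.26 / 0.5968 = 3.79 mmol/L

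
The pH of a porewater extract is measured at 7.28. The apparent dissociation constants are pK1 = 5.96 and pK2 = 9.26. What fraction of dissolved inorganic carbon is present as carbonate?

α₂ = 0.00989

α₂ = 1 / (1 + [H⁺]/K2 + [H⁺]²/(K1K2)) = 1 / (1 + 10^+1.98 + 10^+0.66)
   = 1 / (1 + 95.499 + 4.5709) = 1/101.07 = 0.009894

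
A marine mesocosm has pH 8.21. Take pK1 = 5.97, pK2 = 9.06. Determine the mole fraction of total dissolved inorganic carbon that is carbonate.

α₂ = 1 / (1 + [H⁺]/K2 + [H⁺]²/(K1K2)) = 1 / (1 + 10^+0.85 + 10^-1.39)
   = 1 / (1 + 7.0795 + 0.040738) = 1/8.1202 = 0.1231

α₂ = 0.123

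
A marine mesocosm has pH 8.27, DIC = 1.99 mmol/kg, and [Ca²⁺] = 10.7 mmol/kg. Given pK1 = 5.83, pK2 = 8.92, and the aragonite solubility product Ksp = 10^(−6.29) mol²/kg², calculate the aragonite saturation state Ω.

Ω = 7.57

α₂ = 1 / (1 + [H⁺]/K2 + [H⁺]²/(K1K2)) = 1 / (1 + 10^+0.65 + 10^-1.79)
   = 1 / (1 + 4.4668 + 0.016218) = 1/5.4831 = 0.1824
[CO3²⁻] = α₂ × DIC = 0.1824 × 1.99 = 0.3629 mmol/kg
Ksp = 10^(−6.29) = 5.129×10^-7
Ω = [Ca²⁺][CO3²⁻]/Ksp = (10.7×10^-3)(3.629×10^-4) / 5.129×10^-7 = 7.57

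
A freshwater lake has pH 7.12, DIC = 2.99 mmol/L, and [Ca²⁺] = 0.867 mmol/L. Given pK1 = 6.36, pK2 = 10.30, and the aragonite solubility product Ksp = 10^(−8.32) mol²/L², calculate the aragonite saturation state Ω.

α₂ = 1 / (1 + [H⁺]/K2 + [H⁺]²/(K1K2)) = 1 / (1 + 10^+3.18 + 10^+2.42)
   = 1 / (1 + 1513.6 + 263.03) = 1/1777.6 = 0.0005626
[CO3²⁻] = α₂ × DIC = 0.0005626 × 2.99 = 0.001682 mmol/L = 1.682 μmol/L
Ksp = 10^(−8.32) = 4.786×10^-9
Ω = [Ca²⁺][CO3²⁻]/Ksp = (0.867×10^-3)(1.682×10^-6) / 4.786×10^-9 = 0.305

Ω = 0.305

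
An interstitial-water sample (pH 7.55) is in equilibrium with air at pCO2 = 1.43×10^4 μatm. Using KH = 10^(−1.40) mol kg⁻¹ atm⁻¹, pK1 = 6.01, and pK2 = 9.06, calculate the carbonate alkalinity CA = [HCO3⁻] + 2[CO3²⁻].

CA = 21.0 mmol/kg

[CO2*] = KH · pCO2 = 10^(−1.40) × 1.43×10^4×10^-6 = 5.693×10^-4 mol/kg
α₀ = 1/(1 + K1/[H⁺] + K1K2/[H⁺]²) = 1/(1 + 10^+1.54 + 10^+0.03) = 0.02721
DIC = [CO2*]/α₀ = 5.693×10^-4 / 0.02721 = 20.92 mmol/kg
CA = (α₁ + 2α₂)·DIC = (0.9436 + 2×0.02916) × 20.92 = 21.0 mmol/kg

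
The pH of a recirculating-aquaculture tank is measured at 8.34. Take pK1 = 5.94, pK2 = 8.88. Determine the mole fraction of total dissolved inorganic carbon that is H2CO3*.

α₀ = 0.00308

α₀ = 1 / (1 + K1/[H⁺] + K1K2/[H⁺]²) = 1 / (1 + 10^+2.40 + 10^+1.86)
   = 1 / (1 + 251.19 + 72.444) = 1/324.63 = 0.003080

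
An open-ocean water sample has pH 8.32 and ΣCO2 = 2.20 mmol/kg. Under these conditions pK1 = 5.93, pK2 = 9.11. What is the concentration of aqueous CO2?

[CO2*] = 7.68 μmol/kg

α₀ = 1 / (1 + K1/[H⁺] + K1K2/[H⁺]²) = 1 / (1 + 10^+2.39 + 10^+1.60)
   = 1 / (1 + 245.47 + 39.811) = 1/286.28 = 0.003493
[CO2*] = α₀ × DIC = 0.003493 × 2.20 = 0.00768 mmol/kg = 7.68 μmol/kg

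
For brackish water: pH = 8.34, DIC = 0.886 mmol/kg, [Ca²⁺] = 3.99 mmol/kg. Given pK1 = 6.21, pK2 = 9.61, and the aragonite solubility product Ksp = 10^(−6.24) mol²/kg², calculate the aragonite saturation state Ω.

α₂ = 1 / (1 + [H⁺]/K2 + [H⁺]²/(K1K2)) = 1 / (1 + 10^+1.27 + 10^-0.86)
   = 1 / (1 + 18.621 + 0.13804) = 1/19.759 = 0.05061
[CO3²⁻] = α₂ × DIC = 0.05061 × 0.886 = 0.04484 mmol/kg
Ksp = 10^(−6.24) = 5.754×10^-7
Ω = [Ca²⁺][CO3²⁻]/Ksp = (3.99×10^-3)(4.484×10^-5) / 5.754×10^-7 = 0.311

Ω = 0.311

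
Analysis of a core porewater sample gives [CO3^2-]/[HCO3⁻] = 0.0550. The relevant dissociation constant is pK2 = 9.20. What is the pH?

pH = 7.94

From K2 = [H⁺][CO3^2-]/[HCO3⁻]:  pH = pK2 + log₁₀([CO3^2-]/[HCO3⁻])
log₁₀(0.0550) = -1.260
pH = 9.20 + (-1.260) = 7.94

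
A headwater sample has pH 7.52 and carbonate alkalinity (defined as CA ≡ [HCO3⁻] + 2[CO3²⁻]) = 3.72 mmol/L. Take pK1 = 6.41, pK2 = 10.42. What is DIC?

CA = [HCO3⁻] + 2[CO3²⁻] = (α₁ + 2α₂)·DIC
At pH 7.52: [H⁺]/K1 = 10^-1.11 = 0.077625, K2/[H⁺] = 10^-2.90 = 0.0012589
α₁ = 1/(1 + 0.077625 + 0.0012589) = 1/1.0789 = 0.9269; α₂ = α₁·K2/[H⁺] = 0.001167
α₁ + 2α₂ = 0.9292
DIC = CA / (α₁ + 2α₂) = 3.72 / 0.9292 = 4.00 mmol/L

DIC = 4.00 mmol/L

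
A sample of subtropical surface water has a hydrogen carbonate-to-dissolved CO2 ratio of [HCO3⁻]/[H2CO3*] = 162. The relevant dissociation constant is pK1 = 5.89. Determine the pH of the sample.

pH = 8.10

From K1 = [H⁺][HCO3⁻]/[H2CO3*]:  pH = pK1 + log₁₀([HCO3⁻]/[H2CO3*])
log₁₀(162) = +2.210
pH = 5.89 + (+2.210) = 8.10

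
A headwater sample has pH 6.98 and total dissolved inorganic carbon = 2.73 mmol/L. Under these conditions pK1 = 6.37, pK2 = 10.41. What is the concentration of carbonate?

[CO3²⁻] = 0.814 μmol/L

α₂ = 1 / (1 + [H⁺]/K2 + [H⁺]²/(K1K2)) = 1 / (1 + 10^+3.43 + 10^+2.82)
   = 1 / (1 + 2691.5 + 660.69) = 1/3353.2 = 0.0002982
[CO3²⁻] = α₂ × DIC = 0.0002982 × 2.73 = 0.000814 mmol/L = 0.814 μmol/L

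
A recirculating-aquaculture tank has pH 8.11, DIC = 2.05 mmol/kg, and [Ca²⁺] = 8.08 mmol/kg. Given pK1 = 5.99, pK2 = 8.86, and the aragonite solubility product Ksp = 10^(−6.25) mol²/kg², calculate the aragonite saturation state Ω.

Ω = 4.42

α₂ = 1 / (1 + [H⁺]/K2 + [H⁺]²/(K1K2)) = 1 / (1 + 10^+0.75 + 10^-1.37)
   = 1 / (1 + 5.6234 + 0.042658) = 1/6.6661 = 0.1500
[CO3²⁻] = α₂ × DIC = 0.1500 × 2.05 = 0.3075 mmol/kg
Ksp = 10^(−6.25) = 5.623×10^-7
Ω = [Ca²⁺][CO3²⁻]/Ksp = (8.08×10^-3)(3.075×10^-4) / 5.623×10^-7 = 4.42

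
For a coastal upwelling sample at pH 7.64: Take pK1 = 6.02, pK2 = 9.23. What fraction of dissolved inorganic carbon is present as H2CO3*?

α₀ = 0.0229

α₀ = 1 / (1 + K1/[H⁺] + K1K2/[H⁺]²) = 1 / (1 + 10^+1.62 + 10^+0.03)
   = 1 / (1 + 41.687 + 1.0715) = 1/43.758 = 0.02285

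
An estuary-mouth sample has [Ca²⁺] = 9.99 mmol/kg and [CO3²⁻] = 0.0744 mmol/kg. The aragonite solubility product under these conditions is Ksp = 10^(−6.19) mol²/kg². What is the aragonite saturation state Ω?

Ω = 1.15

Ksp = 10^(−6.19) = 6.457×10^-7
Ω = [Ca²⁺][CO3²⁻]/Ksp = (9.99×10^-3)(0.0744×10^-3) / 6.457×10^-7 = 1.15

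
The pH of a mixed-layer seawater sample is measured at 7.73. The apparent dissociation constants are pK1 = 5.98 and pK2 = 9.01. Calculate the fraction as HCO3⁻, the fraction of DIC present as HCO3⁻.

α₁ = 1 / (1 + [H⁺]/K1 + K2/[H⁺]) = 1 / (1 + 10^-1.75 + 10^-1.28)
   = 1 / (1 + 0.017783 + 0.052481) = 1/1.0703 = 0.9343

α₁ = 0.934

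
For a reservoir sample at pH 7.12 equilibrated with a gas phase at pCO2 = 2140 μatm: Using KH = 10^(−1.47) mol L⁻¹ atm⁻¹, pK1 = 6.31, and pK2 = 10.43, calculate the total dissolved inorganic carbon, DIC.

[CO2*] = KH · pCO2 = 10^(−1.47) × 2140×10^-6 = 7.251×10^-5 mol/L
α₀ = 1/(1 + K1/[H⁺] + K1K2/[H⁺]²) = 1/(1 + 10^+0.81 + 10^-2.50) = 0.1341
DIC = [CO2*]/α₀ = 7.251×10^-5 / 0.1341 = 0.541 mmol/L

DIC = 0.541 mmol/L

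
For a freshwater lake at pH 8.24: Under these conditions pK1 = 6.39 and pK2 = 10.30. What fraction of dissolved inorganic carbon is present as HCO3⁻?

α₁ = 0.978

α₁ = 1 / (1 + [H⁺]/K1 + K2/[H⁺]) = 1 / (1 + 10^-1.85 + 10^-2.06)
   = 1 / (1 + 0.014125 + 0.0087096) = 1/1.0228 = 0.9777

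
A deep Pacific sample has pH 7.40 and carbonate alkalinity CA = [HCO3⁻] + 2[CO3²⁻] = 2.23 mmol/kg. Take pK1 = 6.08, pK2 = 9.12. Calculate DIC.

DIC = 2.29 mmol/kg

CA = [HCO3⁻] + 2[CO3²⁻] = (α₁ + 2α₂)·DIC
At pH 7.40: [H⁺]/K1 = 10^-1.32 = 0.047863, K2/[H⁺] = 10^-1.72 = 0.019055
α₁ = 1/(1 + 0.047863 + 0.019055) = 1/1.0669 = 0.9373; α₂ = α₁·K2/[H⁺] = 0.01786
α₁ + 2α₂ = 0.9730
DIC = CA / (α₁ + 2α₂) = 2.23 / 0.9730 = 2.29 mmol/kg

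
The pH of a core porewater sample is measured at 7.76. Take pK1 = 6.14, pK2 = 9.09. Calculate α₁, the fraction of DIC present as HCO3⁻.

α₁ = 1 / (1 + [H⁺]/K1 + K2/[H⁺]) = 1 / (1 + 10^-1.62 + 10^-1.33)
   = 1 / (1 + 0.023988 + 0.046774) = 1/1.0708 = 0.9339

α₁ = 0.934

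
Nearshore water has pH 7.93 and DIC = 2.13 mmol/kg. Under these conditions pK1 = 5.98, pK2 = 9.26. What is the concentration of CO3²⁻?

[CO3²⁻] = 0.0942 mmol/kg

α₂ = 1 / (1 + [H⁺]/K2 + [H⁺]²/(K1K2)) = 1 / (1 + 10^+1.33 + 10^-0.62)
   = 1 / (1 + 21.380 + 0.23988) = 1/22.620 = 0.04421
[CO3²⁻] = α₂ × DIC = 0.04421 × 2.13 = 0.0942 mmol/kg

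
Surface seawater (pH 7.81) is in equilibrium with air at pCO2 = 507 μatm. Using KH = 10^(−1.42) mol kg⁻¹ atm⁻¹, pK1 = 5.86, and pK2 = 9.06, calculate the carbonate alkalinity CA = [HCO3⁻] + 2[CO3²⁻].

[CO2*] = KH · pCO2 = 10^(−1.42) × 507×10^-6 = 1.928×10^-5 mol/kg
α₀ = 1/(1 + K1/[H⁺] + K1K2/[H⁺]²) = 1/(1 + 10^+1.95 + 10^+0.70) = 0.01051
DIC = [CO2*]/α₀ = 1.928×10^-5 / 0.01051 = 1.834 mmol/kg
CA = (α₁ + 2α₂)·DIC = (0.9368 + 2×0.05268) × 1.834 = 1.91 mmol/kg

CA = 1.91 mmol/kg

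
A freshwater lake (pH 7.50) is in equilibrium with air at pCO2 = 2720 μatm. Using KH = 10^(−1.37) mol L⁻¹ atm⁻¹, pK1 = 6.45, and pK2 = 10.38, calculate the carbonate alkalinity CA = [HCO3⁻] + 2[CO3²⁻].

CA = 1.31 mmol/L

[CO2*] = KH · pCO2 = 10^(−1.37) × 2720×10^-6 = 1.160×10^-4 mol/L
α₀ = 1/(1 + K1/[H⁺] + K1K2/[H⁺]²) = 1/(1 + 10^+1.05 + 10^-1.83) = 0.08173
DIC = [CO2*]/α₀ = 1.160×10^-4 / 0.08173 = 1.420 mmol/L
CA = (α₁ + 2α₂)·DIC = (0.9171 + 2×0.001209) × 1.420 = 1.31 mmol/L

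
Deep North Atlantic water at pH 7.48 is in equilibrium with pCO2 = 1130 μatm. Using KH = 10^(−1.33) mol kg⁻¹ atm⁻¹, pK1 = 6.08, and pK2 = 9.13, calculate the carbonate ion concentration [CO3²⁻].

[CO2*] = KH · pCO2 = 10^(−1.33) × 1130×10^-6 = 5.285×10^-5 mol/kg
α₀ = 1/(1 + K1/[H⁺] + K1K2/[H⁺]²) = 1/(1 + 10^+1.40 + 10^-0.25) = 0.03748
DIC = [CO2*]/α₀ = 5.285×10^-5 / 0.03748 = 1.410 mmol/kg
[CO3²⁻] = α₂·DIC; α₂ = 0.02108, so [CO3²⁻] = 0.02108 × 1.410 = 0.0297 mmol/kg

[CO3²⁻] = 0.0297 mmol/kg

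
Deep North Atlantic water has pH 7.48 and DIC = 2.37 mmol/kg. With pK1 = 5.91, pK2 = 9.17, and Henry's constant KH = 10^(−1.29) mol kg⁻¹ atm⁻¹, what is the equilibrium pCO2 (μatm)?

pCO2 = 1190 μatm

α₀ = 1 / (1 + K1/[H⁺] + K1K2/[H⁺]²) = 1 / (1 + 10^+1.57 + 10^-0.12)
   = 1 / (1 + 37.154 + 0.75858) = 1/38.912 = 0.02570
[CO2*] = α₀ × DIC = 0.02570 × 2.37 = 0.06091 mmol/kg
pCO2 = [CO2*]/KH = 6.091×10^-5 / 5.129×10^-2 = 1190 μatm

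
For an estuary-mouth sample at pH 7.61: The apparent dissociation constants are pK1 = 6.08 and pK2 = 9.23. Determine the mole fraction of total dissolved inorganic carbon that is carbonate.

α₂ = 0.0228

α₂ = 1 / (1 + [H⁺]/K2 + [H⁺]²/(K1K2)) = 1 / (1 + 10^+1.62 + 10^+0.09)
   = 1 / (1 + 41.687 + 1.2303) = 1/43.917 = 0.02277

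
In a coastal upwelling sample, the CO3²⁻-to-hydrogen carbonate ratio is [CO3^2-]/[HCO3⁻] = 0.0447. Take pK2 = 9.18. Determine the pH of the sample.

pH = 7.83

From K2 = [H⁺][CO3^2-]/[HCO3⁻]:  pH = pK2 + log₁₀([CO3^2-]/[HCO3⁻])
log₁₀(0.0447) = -1.350
pH = 9.18 + (-1.350) = 7.83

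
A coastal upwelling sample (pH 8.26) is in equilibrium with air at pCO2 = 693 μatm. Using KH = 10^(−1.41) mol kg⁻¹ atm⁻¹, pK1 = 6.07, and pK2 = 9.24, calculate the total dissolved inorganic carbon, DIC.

[CO2*] = KH · pCO2 = 10^(−1.41) × 693×10^-6 = 2.696×10^-5 mol/kg
α₀ = 1/(1 + K1/[H⁺] + K1K2/[H⁺]²) = 1/(1 + 10^+2.19 + 10^+1.21) = 0.005811
DIC = [CO2*]/α₀ = 2.696×10^-5 / 0.005811 = 4.64 mmol/kg

DIC = 4.64 mmol/kg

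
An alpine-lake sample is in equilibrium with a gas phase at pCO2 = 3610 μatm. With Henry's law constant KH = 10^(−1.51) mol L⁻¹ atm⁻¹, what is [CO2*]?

[CO2*] = 112 μmol/L

KH = 10^(−1.51) = 3.090×10^-2 mol L⁻¹ atm⁻¹
[CO2*] = KH · pCO2 = 3.090×10^-2 × 3610×10^-6 atm = 1.12×10^-4 mol/L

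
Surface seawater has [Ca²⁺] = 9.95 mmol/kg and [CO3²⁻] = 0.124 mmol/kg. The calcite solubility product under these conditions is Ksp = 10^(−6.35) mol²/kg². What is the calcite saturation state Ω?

Ω = 2.76

Ksp = 10^(−6.35) = 4.467×10^-7
Ω = [Ca²⁺][CO3²⁻]/Ksp = (9.95×10^-3)(0.124×10^-3) / 4.467×10^-7 = 2.76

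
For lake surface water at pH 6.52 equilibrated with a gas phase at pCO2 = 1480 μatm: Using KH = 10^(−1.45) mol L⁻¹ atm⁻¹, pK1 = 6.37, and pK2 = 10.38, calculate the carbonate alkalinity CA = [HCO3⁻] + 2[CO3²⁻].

[CO2*] = KH · pCO2 = 10^(−1.45) × 1480×10^-6 = 5.251×10^-5 mol/L
α₀ = 1/(1 + K1/[H⁺] + K1K2/[H⁺]²) = 1/(1 + 10^+0.15 + 10^-3.71) = 0.4145
DIC = [CO2*]/α₀ = 5.251×10^-5 / 0.4145 = 0.1267 mmol/L
CA = (α₁ + 2α₂)·DIC = (0.5855 + 2×8.081×10^-5) × 0.1267 = 0.0742 mmol/L

CA = 0.0742 mmol/L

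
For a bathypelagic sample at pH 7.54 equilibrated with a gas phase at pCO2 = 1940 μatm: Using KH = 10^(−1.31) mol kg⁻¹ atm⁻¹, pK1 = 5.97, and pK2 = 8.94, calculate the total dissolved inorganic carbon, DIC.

[CO2*] = KH · pCO2 = 10^(−1.31) × 1940×10^-6 = 9.502×10^-5 mol/kg
α₀ = 1/(1 + K1/[H⁺] + K1K2/[H⁺]²) = 1/(1 + 10^+1.57 + 10^+0.17) = 0.02523
DIC = [CO2*]/α₀ = 9.502×10^-5 / 0.02523 = 3.77 mmol/kg

DIC = 3.77 mmol/kg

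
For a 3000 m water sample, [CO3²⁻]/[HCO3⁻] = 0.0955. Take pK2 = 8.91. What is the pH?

pH = 7.89

From K2 = [H⁺][CO3²⁻]/[HCO3⁻]:  pH = pK2 + log₁₀([CO3²⁻]/[HCO3⁻])
log₁₀(0.0955) = -1.020
pH = 8.91 + (-1.020) = 7.89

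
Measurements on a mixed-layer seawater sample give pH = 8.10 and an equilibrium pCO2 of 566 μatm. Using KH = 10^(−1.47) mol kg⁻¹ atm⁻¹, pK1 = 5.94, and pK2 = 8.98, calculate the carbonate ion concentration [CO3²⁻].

[CO3²⁻] = 0.365 mmol/kg

[CO2*] = KH · pCO2 = 10^(−1.47) × 566×10^-6 = 1.918×10^-5 mol/kg
α₀ = 1/(1 + K1/[H⁺] + K1K2/[H⁺]²) = 1/(1 + 10^+2.16 + 10^+1.28) = 0.006075
DIC = [CO2*]/α₀ = 1.918×10^-5 / 0.006075 = 3.157 mmol/kg
[CO3²⁻] = α₂·DIC; α₂ = 0.1158, so [CO3²⁻] = 0.1158 × 3.157 = 0.365 mmol/kg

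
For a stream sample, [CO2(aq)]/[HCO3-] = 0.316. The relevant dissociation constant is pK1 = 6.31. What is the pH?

pH = 6.81

From K1 = [H⁺][HCO3-]/[CO2(aq)]:  pH = pK1 − log₁₀([CO2(aq)]/[HCO3-])
log₁₀(0.316) = -0.500
pH = 6.31 − (-0.500) = 6.81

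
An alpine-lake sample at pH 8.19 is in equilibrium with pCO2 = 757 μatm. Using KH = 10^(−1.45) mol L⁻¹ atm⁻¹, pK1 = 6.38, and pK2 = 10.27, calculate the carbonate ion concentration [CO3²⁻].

[CO3²⁻] = 14.4 μmol/L

[CO2*] = KH · pCO2 = 10^(−1.45) × 757×10^-6 = 2.686×10^-5 mol/L
α₀ = 1/(1 + K1/[H⁺] + K1K2/[H⁺]²) = 1/(1 + 10^+1.81 + 10^-0.27) = 0.01513
DIC = [CO2*]/α₀ = 2.686×10^-5 / 0.01513 = 1.775 mmol/L
[CO3²⁻] = α₂·DIC; α₂ = 0.008124, so [CO3²⁻] = 0.008124 × 1.775 = 0.0144 mmol/L = 14.4 μmol/L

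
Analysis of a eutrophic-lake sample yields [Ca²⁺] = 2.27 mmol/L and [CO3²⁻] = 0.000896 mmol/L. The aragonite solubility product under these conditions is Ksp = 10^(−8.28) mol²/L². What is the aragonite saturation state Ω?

Ksp = 10^(−8.28) = 5.248×10^-9
Ω = [Ca²⁺][CO3²⁻]/Ksp = (2.27×10^-3)(0.000896×10^-3) / 5.248×10^-9 = 0.388

Ω = 0.388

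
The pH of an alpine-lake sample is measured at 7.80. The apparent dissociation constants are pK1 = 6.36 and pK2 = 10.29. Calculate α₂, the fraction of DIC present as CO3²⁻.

α₂ = 1 / (1 + [H⁺]/K2 + [H⁺]²/(K1K2)) = 1 / (1 + 10^+2.49 + 10^+1.05)
   = 1 / (1 + 309.03 + 11.220) = 1/321.25 = 0.003113

α₂ = 0.00311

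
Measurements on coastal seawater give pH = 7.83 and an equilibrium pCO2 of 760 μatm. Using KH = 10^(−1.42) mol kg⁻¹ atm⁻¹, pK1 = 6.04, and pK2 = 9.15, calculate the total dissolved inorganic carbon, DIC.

DIC = 1.90 mmol/kg

[CO2*] = KH · pCO2 = 10^(−1.42) × 760×10^-6 = 2.889×10^-5 mol/kg
α₀ = 1/(1 + K1/[H⁺] + K1K2/[H⁺]²) = 1/(1 + 10^+1.79 + 10^+0.47) = 0.01524
DIC = [CO2*]/α₀ = 2.889×10^-5 / 0.01524 = 1.90 mmol/kg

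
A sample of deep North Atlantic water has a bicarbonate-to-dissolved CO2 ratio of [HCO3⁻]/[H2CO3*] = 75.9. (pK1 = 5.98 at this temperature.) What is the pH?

pH = 7.86

From K1 = [H⁺][HCO3⁻]/[H2CO3*]:  pH = pK1 + log₁₀([HCO3⁻]/[H2CO3*])
log₁₀(75.9) = +1.880
pH = 5.98 + (+1.880) = 7.86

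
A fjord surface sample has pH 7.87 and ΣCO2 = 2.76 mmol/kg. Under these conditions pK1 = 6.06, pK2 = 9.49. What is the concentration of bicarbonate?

α₁ = 1 / (1 + [H⁺]/K1 + K2/[H⁺]) = 1 / (1 + 10^-1.81 + 10^-1.62)
   = 1 / (1 + 0.015488 + 0.023988) = 1/1.0395 = 0.9620
[HCO3⁻] = α₁ × DIC = 0.9620 × 2.76 = 2.66 mmol/kg

[HCO3⁻] = 2.66 mmol/kg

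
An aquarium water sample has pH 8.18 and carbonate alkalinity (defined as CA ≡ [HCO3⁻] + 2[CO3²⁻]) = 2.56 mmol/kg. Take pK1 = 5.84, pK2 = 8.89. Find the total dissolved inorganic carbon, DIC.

CA = [HCO3⁻] + 2[CO3²⁻] = (α₁ + 2α₂)·DIC
At pH 8.18: [H⁺]/K1 = 10^-2.34 = 0.0045709, K2/[H⁺] = 10^-0.71 = 0.19498
α₁ = 1/(1 + 0.0045709 + 0.19498) = 1/1.1996 = 0.8336; α₂ = α₁·K2/[H⁺] = 0.1625
α₁ + 2α₂ = 1.1587
DIC = CA / (α₁ + 2α₂) = 2.56 / 1.1587 = 2.21 mmol/kg

DIC = 2.21 mmol/kg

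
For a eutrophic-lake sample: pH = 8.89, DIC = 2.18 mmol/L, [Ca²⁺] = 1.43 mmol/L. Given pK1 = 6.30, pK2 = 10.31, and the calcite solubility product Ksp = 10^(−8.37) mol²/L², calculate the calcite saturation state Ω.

Ω = 26.7

α₂ = 1 / (1 + [H⁺]/K2 + [H⁺]²/(K1K2)) = 1 / (1 + 10^+1.42 + 10^-1.17)
   = 1 / (1 + 26.303 + 0.067608) = 1/27.370 = 0.03654
[CO3²⁻] = α₂ × DIC = 0.03654 × 2.18 = 0.07965 mmol/L
Ksp = 10^(−8.37) = 4.266×10^-9
Ω = [Ca²⁺][CO3²⁻]/Ksp = (1.43×10^-3)(7.965×10^-5) / 4.266×10^-9 = 26.7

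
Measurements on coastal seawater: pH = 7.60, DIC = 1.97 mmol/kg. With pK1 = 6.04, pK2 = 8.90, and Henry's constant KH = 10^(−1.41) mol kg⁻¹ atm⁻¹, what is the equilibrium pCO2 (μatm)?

α₀ = 1 / (1 + K1/[H⁺] + K1K2/[H⁺]²) = 1 / (1 + 10^+1.56 + 10^+0.26)
   = 1 / (1 + 36.308 + 1.8197) = 1/39.128 = 0.02556
[CO2*] = α₀ × DIC = 0.02556 × 1.97 = 0.05035 mmol/kg
pCO2 = [CO2*]/KH = 5.035×10^-5 / 3.890×10^-2 = 1290 μatm

pCO2 = 1290 μatm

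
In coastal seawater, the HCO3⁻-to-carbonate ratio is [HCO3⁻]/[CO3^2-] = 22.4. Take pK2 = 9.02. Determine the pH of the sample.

pH = 7.67

From K2 = [H⁺][CO3^2-]/[HCO3⁻]:  pH = pK2 − log₁₀([HCO3⁻]/[CO3^2-])
log₁₀(22.4) = +1.350
pH = 9.02 − (+1.350) = 7.67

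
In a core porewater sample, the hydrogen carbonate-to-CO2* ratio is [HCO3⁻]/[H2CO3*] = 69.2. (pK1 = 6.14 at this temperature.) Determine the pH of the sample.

From K1 = [H⁺][HCO3⁻]/[H2CO3*]:  pH = pK1 + log₁₀([HCO3⁻]/[H2CO3*])
log₁₀(69.2) = +1.840
pH = 6.14 + (+1.840) = 7.98

pH = 7.98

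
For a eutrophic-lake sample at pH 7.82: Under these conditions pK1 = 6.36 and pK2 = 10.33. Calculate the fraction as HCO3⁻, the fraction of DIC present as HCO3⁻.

α₁ = 1 / (1 + [H⁺]/K1 + K2/[H⁺]) = 1 / (1 + 10^-1.46 + 10^-2.51)
   = 1 / (1 + 0.034674 + 0.0030903) = 1/1.0378 = 0.9636

α₁ = 0.964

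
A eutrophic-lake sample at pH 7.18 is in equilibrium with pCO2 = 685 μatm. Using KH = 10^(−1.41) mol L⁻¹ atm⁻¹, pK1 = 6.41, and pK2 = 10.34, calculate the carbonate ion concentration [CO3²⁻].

[CO2*] = KH · pCO2 = 10^(−1.41) × 685×10^-6 = 2.665×10^-5 mol/L
α₀ = 1/(1 + K1/[H⁺] + K1K2/[H⁺]²) = 1/(1 + 10^+0.77 + 10^-2.39) = 0.1451
DIC = [CO2*]/α₀ = 2.665×10^-5 / 0.1451 = 0.1837 mmol/L
[CO3²⁻] = α₂·DIC; α₂ = 0.0005910, so [CO3²⁻] = 0.0005910 × 0.1837 = 0.000109 mmol/L = 0.109 μmol/L

[CO3²⁻] = 0.109 μmol/L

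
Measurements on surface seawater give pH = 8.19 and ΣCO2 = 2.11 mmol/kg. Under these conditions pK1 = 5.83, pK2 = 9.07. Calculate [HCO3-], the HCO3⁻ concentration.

[HCO3⁻] = 1.86 mmol/kg

α₁ = 1 / (1 + [H⁺]/K1 + K2/[H⁺]) = 1 / (1 + 10^-2.36 + 10^-0.88)
   = 1 / (1 + 0.0043652 + 0.13183) = 1/1.1362 = 0.8801
[HCO3⁻] = α₁ × DIC = 0.8801 × 2.11 = 1.86 mmol/kg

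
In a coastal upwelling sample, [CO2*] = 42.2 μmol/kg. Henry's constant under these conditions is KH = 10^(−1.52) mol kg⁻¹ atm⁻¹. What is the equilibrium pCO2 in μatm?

KH = 10^(−1.52) = 3.020×10^-2 mol kg⁻¹ atm⁻¹
pCO2 = [CO2*]/KH = 42.2×10^-6 / 3.020×10^-2 = 1.40×10^-3 atm = 1400 μatm

pCO2 = 1400 μatm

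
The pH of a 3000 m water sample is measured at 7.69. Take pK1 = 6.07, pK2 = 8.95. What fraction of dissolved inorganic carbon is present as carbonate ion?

α₂ = 0.0509

α₂ = 1 / (1 + [H⁺]/K2 + [H⁺]²/(K1K2)) = 1 / (1 + 10^+1.26 + 10^-0.36)
   = 1 / (1 + 18.197 + 0.43652) = 1/19.634 = 0.05093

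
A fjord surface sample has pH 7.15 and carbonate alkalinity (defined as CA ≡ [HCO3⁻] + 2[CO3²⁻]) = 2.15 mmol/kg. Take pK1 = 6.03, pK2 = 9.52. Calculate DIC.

CA = [HCO3⁻] + 2[CO3²⁻] = (α₁ + 2α₂)·DIC
At pH 7.15: [H⁺]/K1 = 10^-1.12 = 0.075858, K2/[H⁺] = 10^-2.37 = 0.0042658
α₁ = 1/(1 + 0.075858 + 0.0042658) = 1/1.0801 = 0.9258; α₂ = α₁·K2/[H⁺] = 0.003949
α₁ + 2α₂ = 0.9337
DIC = CA / (α₁ + 2α₂) = 2.15 / 0.9337 = 2.30 mmol/kg

DIC = 2.30 mmol/kg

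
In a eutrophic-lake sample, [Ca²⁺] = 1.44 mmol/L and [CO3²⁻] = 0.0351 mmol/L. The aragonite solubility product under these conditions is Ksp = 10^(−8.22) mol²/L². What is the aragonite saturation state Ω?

Ksp = 10^(−8.22) = 6.026×10^-9
Ω = [Ca²⁺][CO3²⁻]/Ksp = (1.44×10^-3)(0.0351×10^-3) / 6.026×10^-9 = 8.39

Ω = 8.39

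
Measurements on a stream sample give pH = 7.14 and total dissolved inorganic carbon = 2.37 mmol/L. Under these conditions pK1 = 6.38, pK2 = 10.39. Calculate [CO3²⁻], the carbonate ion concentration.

α₂ = 1 / (1 + [H⁺]/K2 + [H⁺]²/(K1K2)) = 1 / (1 + 10^+3.25 + 10^+2.49)
   = 1 / (1 + 1778.3 + 309.03) = 1/2088.3 = 0.0004789
[CO3²⁻] = α₂ × DIC = 0.0004789 × 2.37 = 0.00113 mmol/L = 1.13 μmol/L

[CO3²⁻] = 1.13 μmol/L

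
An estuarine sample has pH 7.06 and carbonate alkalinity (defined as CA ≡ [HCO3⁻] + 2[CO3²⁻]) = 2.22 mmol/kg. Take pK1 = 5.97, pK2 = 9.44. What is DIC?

CA = [HCO3⁻] + 2[CO3²⁻] = (α₁ + 2α₂)·DIC
At pH 7.06: [H⁺]/K1 = 10^-1.09 = 0.081283, K2/[H⁺] = 10^-2.38 = 0.0041687
α₁ = 1/(1 + 0.081283 + 0.0041687) = 1/1.0855 = 0.9213; α₂ = α₁·K2/[H⁺] = 0.003841
α₁ + 2α₂ = 0.9290
DIC = CA / (α₁ + 2α₂) = 2.22 / 0.9290 = 2.39 mmol/kg

DIC = 2.39 mmol/kg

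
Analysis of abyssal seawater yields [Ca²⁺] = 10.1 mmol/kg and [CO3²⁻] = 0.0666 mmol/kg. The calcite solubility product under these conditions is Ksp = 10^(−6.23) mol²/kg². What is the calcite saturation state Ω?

Ω = 1.14

Ksp = 10^(−6.23) = 5.888×10^-7
Ω = [Ca²⁺][CO3²⁻]/Ksp = (10.1×10^-3)(0.0666×10^-3) / 5.888×10^-7 = 1.14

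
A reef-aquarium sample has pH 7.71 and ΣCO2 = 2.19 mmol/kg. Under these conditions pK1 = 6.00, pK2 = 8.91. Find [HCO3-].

[HCO3⁻] = 2.02 mmol/kg

α₁ = 1 / (1 + [H⁺]/K1 + K2/[H⁺]) = 1 / (1 + 10^-1.71 + 10^-1.20)
   = 1 / (1 + 0.019498 + 0.063096) = 1/1.0826 = 0.9237
[HCO3⁻] = α₁ × DIC = 0.9237 × 2.19 = 2.02 mmol/kg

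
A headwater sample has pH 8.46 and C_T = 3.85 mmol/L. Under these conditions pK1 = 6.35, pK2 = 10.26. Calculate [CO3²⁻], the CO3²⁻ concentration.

[CO3²⁻] = 0.0596 mmol/L

α₂ = 1 / (1 + [H⁺]/K2 + [H⁺]²/(K1K2)) = 1 / (1 + 10^+1.80 + 10^-0.31)
   = 1 / (1 + 63.096 + 0.48978) = 1/64.586 = 0.01548
[CO3²⁻] = α₂ × DIC = 0.01548 × 3.85 = 0.0596 mmol/L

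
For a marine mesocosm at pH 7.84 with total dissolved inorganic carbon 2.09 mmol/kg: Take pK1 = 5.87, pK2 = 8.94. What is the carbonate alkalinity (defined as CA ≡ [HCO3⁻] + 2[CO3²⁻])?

CA = 2.22 mmol/kg

CA = [HCO3⁻] + 2[CO3²⁻] = (α₁ + 2α₂)·DIC
At pH 7.84: [H⁺]/K1 = 10^-1.97 = 0.010715, K2/[H⁺] = 10^-1.10 = 0.079433
α₁ = 1/(1 + 0.010715 + 0.079433) = 1/1.0901 = 0.9173; α₂ = α₁·K2/[H⁺] = 0.07286
α₁ + 2α₂ = 1.0630
CA = 1.0630 × 2.09 = 2.22 mmol/kg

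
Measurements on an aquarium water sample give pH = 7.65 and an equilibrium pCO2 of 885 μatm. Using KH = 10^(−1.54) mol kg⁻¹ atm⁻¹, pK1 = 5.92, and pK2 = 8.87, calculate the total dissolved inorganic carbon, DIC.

[CO2*] = KH · pCO2 = 10^(−1.54) × 885×10^-6 = 2.552×10^-5 mol/kg
α₀ = 1/(1 + K1/[H⁺] + K1K2/[H⁺]²) = 1/(1 + 10^+1.73 + 10^+0.51) = 0.01726
DIC = [CO2*]/α₀ = 2.552×10^-5 / 0.01726 = 1.48 mmol/kg

DIC = 1.48 mmol/kg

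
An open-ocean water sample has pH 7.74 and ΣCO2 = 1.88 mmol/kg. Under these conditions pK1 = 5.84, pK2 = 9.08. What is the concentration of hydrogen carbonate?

α₁ = 1 / (1 + [H⁺]/K1 + K2/[H⁺]) = 1 / (1 + 10^-1.90 + 10^-1.34)
   = 1 / (1 + 0.012589 + 0.045709) = 1/1.0583 = 0.9449
[HCO3⁻] = α₁ × DIC = 0.9449 × 1.88 = 1.78 mmol/kg

[HCO3⁻] = 1.78 mmol/kg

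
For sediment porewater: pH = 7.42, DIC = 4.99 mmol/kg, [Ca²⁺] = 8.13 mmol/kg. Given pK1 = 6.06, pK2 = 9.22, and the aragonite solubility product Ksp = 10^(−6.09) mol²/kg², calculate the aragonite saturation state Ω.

Ω = 0.747

α₂ = 1 / (1 + [H⁺]/K2 + [H⁺]²/(K1K2)) = 1 / (1 + 10^+1.80 + 10^+0.44)
   = 1 / (1 + 63.096 + 2.7542) = 1/66.850 = 0.01496
[CO3²⁻] = α₂ × DIC = 0.01496 × 4.99 = 0.07464 mmol/kg
Ksp = 10^(−6.09) = 8.128×10^-7
Ω = [Ca²⁺][CO3²⁻]/Ksp = (8.13×10^-3)(7.464×10^-5) / 8.128×10^-7 = 0.747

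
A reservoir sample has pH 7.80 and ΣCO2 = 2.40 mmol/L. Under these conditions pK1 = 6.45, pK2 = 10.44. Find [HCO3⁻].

α₁ = 1 / (1 + [H⁺]/K1 + K2/[H⁺]) = 1 / (1 + 10^-1.35 + 10^-2.64)
   = 1 / (1 + 0.044668 + 0.0022909) = 1/1.0470 = 0.9551
[HCO3⁻] = α₁ × DIC = 0.9551 × 2.40 = 2.29 mmol/L

[HCO3⁻] = 2.29 mmol/L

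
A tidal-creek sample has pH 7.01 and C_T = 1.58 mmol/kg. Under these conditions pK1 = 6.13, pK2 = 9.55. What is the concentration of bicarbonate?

α₁ = 1 / (1 + [H⁺]/K1 + K2/[H⁺]) = 1 / (1 + 10^-0.88 + 10^-2.54)
   = 1 / (1 + 0.13183 + 0.0028840) = 1/1.1347 = 0.8813
[HCO3⁻] = α₁ × DIC = 0.8813 × 1.58 = 1.39 mmol/kg

[HCO3⁻] = 1.39 mmol/kg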